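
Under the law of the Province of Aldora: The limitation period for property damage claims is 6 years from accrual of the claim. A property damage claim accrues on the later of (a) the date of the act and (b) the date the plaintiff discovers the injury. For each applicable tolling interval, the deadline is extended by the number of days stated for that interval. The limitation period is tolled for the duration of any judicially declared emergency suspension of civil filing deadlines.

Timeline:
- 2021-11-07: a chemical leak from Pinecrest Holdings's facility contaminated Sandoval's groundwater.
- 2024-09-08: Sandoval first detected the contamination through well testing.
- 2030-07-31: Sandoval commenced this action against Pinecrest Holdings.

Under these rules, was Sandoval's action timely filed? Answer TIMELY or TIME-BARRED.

TIMELY

Because discovery on 2024-09-08 post-dates the 2021-11-07 act, accrual under the later-of rule falls on 2024-09-08.
Adding the 6 years base period to 2024-09-08 gives a deadline of 2030-09-08, before any tolling.
Filing on 2030-07-31 beat the 2030-09-08 deadline — the action is timely.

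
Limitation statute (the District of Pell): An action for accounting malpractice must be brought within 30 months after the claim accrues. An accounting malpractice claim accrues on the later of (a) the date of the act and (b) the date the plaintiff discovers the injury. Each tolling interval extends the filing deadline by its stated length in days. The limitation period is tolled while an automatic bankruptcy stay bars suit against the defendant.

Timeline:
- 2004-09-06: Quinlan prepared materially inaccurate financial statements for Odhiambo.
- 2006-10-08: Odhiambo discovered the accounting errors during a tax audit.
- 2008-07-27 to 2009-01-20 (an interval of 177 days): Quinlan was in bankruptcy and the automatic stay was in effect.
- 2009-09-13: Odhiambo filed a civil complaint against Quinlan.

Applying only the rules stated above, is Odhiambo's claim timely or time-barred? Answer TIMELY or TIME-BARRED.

TIMELY

The claim accrued on 2006-10-08 — the later of the 2004-09-06 act and the 2006-10-08 discovery.
30 months from 2006-10-08 is 2009-04-08.
Because the automatic bankruptcy stay ran from 2008-07-27 to 2009-01-20, the deadline is extended by 177 days to 2009-10-02.
Odhiambo filed on 2009-09-13, before the 2009-10-02 deadline, so the action is timely.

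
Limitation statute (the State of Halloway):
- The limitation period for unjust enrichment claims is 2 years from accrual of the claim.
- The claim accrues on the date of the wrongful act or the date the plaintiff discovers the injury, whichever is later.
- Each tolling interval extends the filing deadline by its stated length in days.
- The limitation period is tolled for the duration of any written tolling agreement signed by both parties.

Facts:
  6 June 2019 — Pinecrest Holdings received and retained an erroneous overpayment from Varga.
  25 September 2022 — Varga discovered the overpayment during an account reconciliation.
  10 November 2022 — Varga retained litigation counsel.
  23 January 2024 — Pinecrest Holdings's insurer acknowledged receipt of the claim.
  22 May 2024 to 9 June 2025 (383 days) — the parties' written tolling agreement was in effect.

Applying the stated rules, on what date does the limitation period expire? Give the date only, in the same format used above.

The claim accrued on 25 September 2022 — the later of the 6 June 2019 act and the 25 September 2022 discovery.
Adding the 2 years base period to 25 September 2022 gives a deadline of 25 September 2024, before any tolling.
Because the written tolling agreement ran from 22 May 2024 to 9 June 2025, the deadline is extended by 383 days to 13 October 2025.
None of the other events listed affects the running of the period under the stated rules.

13 October 2025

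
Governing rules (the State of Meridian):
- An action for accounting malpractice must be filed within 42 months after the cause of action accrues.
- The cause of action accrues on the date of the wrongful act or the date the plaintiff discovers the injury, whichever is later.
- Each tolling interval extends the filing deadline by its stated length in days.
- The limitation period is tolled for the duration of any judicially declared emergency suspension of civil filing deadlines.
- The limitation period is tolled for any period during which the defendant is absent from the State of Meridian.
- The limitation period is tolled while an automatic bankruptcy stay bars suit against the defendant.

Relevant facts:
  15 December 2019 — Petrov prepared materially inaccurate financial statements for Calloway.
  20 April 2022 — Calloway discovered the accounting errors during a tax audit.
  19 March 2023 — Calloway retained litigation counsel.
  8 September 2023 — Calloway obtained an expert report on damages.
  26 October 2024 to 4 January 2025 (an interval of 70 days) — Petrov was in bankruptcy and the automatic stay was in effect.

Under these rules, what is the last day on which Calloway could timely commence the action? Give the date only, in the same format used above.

29 December 2025

Because discovery on 20 April 2022 post-dates the 15 December 2019 act, accrual under the later-of rule falls on 20 April 2022.
The untolled deadline — 42 months after 20 April 2022 — is 20 October 2025.
Because the automatic bankruptcy stay ran from 26 October 2024 to 4 January 2025, the deadline is extended by 70 days to 29 December 2025.
The other events in the timeline have no effect on the limitation period under the stated rules.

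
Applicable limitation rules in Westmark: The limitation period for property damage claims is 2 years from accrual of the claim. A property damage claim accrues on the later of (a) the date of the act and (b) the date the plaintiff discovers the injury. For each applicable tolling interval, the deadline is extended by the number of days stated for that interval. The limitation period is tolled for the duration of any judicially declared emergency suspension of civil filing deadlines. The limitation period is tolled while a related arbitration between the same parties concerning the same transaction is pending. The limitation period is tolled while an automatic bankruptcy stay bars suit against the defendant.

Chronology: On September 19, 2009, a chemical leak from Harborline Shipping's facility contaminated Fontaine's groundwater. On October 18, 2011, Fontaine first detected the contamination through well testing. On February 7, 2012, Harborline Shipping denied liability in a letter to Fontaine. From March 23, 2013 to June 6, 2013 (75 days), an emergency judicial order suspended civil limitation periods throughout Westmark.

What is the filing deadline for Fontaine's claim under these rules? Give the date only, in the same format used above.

January 1, 2014

Because discovery on October 18, 2011 post-dates the September 19, 2009 act, accrual under the later-of rule falls on October 18, 2011.
Adding the 2 years base period to October 18, 2011 gives a deadline of October 18, 2013, before any tolling.
The period was tolled for 75 days by the emergency suspension of filing deadlines (March 23, 2013 to June 6, 2013), pushing the deadline to January 1, 2014.
The other events in the timeline have no effect on the limitation period under the stated rules.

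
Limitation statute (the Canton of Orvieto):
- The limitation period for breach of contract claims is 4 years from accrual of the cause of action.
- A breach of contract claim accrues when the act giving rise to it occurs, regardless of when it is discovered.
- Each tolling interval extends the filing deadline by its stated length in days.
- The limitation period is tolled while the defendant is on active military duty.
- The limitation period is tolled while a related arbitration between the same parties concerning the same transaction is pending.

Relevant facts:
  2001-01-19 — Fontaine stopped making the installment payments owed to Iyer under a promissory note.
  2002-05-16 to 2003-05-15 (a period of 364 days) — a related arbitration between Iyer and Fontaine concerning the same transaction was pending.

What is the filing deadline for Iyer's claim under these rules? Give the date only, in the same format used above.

2006-01-18

The cause of action accrued on 2001-01-19, the date of the act.
Adding the 4 years base period to 2001-01-19 gives a deadline of 2005-01-19, before any tolling.
The period was tolled for 364 days by the pending related arbitration (2002-05-16 to 2003-05-15), pushing the deadline to 2006-01-18.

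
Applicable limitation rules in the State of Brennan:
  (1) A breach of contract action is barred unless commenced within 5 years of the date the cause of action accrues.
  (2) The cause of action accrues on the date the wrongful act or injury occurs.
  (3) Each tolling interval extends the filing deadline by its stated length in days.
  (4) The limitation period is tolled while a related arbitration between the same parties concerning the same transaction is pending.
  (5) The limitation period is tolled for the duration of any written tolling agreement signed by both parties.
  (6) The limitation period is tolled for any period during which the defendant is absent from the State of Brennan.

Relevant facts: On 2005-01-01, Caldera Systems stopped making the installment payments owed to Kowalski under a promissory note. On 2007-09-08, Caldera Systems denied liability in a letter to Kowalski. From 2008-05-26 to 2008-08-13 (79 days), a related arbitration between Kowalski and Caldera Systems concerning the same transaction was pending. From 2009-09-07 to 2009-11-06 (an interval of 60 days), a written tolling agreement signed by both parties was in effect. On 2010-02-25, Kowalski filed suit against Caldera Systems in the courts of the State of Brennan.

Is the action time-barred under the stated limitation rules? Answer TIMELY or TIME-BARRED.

TIMELY

The limitation period began to run on 2005-01-01.
The untolled deadline — 5 years after 2005-01-01 — is 2010-01-01.
The pending related arbitration from 2008-05-26 to 2008-08-13 tolled the period for 79 days, extending the deadline to 2010-03-21.
The written tolling agreement from 2009-09-07 to 2009-11-06 tolled the period for 60 days, extending the deadline to 2010-05-20.
Nothing else in the chronology tolls or restarts the period.
Kowalski filed on 2010-02-25, before the 2010-05-20 deadline, so the action is timely.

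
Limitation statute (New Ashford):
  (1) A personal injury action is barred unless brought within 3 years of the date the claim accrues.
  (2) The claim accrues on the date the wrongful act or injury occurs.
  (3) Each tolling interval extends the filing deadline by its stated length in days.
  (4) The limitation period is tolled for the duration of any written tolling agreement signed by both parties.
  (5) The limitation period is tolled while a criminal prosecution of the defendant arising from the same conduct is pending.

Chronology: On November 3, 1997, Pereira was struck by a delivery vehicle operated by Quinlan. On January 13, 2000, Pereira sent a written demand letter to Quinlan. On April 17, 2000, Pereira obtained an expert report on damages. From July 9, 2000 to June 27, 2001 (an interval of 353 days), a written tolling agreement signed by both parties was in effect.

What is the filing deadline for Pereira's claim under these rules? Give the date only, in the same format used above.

The limitation period began to run on November 3, 1997.
3 years from November 3, 1997 is November 3, 2000.
The period was tolled for 353 days by the written tolling agreement (July 9, 2000 to June 27, 2001), pushing the deadline to October 22, 2001.
The other events in the timeline have no effect on the limitation period under the stated rules.

October 22, 2001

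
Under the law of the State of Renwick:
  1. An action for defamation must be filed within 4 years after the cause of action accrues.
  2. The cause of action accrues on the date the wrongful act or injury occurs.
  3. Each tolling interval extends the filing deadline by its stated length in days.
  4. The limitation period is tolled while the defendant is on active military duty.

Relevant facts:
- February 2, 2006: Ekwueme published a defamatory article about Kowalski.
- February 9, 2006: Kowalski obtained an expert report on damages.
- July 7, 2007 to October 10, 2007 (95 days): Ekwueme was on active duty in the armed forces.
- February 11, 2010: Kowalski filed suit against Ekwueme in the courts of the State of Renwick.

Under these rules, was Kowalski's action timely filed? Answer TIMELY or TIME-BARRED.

TIMELY

The cause of action accrued on February 2, 2006, the date of the act.
The untolled deadline — 4 years after February 2, 2006 — is February 2, 2010.
The period was tolled for 95 days by the defendant's active military service (July 7, 2007 to October 10, 2007), pushing the deadline to May 8, 2010.
The other events in the timeline have no effect on the limitation period under the stated rules.
Filing on February 11, 2010 beat the May 8, 2010 deadline — the action is timely.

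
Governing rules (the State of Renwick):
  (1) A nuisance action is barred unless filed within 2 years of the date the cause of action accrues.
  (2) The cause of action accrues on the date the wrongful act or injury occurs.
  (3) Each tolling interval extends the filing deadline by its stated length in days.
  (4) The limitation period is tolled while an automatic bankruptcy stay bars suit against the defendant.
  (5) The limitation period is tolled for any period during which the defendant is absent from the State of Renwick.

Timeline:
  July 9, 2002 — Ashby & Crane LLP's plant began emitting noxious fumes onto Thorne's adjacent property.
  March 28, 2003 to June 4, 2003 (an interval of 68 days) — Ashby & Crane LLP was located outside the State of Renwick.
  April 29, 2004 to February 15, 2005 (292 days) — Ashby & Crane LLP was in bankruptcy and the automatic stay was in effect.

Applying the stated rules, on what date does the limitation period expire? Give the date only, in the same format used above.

July 4, 2005

The limitation period began to run on July 9, 2002.
Adding the 2 years base period to July 9, 2002 gives a deadline of July 9, 2004, before any tolling.
The defendant's absence from the jurisdiction from March 28, 2003 to June 4, 2003 tolled the period for 68 days, extending the deadline to September 15, 2004.
The period was tolled for 292 days by the automatic bankruptcy stay (April 29, 2004 to February 15, 2005), pushing the deadline to July 4, 2005.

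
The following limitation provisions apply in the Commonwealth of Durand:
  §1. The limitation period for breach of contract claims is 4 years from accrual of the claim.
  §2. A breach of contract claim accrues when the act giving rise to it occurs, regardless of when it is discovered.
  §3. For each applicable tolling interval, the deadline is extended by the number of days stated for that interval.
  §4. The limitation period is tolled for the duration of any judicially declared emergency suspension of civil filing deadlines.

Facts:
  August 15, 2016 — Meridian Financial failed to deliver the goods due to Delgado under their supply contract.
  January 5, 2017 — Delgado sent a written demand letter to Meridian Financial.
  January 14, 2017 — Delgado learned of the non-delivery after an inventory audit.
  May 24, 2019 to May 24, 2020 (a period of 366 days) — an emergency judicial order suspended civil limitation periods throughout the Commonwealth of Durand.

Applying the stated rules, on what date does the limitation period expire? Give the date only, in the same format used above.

August 16, 2021

The claim accrued on August 15, 2016, when the wrongful act occurred; under the stated occurrence rule the January 14, 2017 discovery does not delay accrual.
The untolled deadline — 4 years after August 15, 2016 — is August 15, 2020.
Because the emergency suspension of filing deadlines ran from May 24, 2019 to May 24, 2020, the deadline is extended by 366 days to August 16, 2021.
None of the other events listed affects the running of the period under the stated rules.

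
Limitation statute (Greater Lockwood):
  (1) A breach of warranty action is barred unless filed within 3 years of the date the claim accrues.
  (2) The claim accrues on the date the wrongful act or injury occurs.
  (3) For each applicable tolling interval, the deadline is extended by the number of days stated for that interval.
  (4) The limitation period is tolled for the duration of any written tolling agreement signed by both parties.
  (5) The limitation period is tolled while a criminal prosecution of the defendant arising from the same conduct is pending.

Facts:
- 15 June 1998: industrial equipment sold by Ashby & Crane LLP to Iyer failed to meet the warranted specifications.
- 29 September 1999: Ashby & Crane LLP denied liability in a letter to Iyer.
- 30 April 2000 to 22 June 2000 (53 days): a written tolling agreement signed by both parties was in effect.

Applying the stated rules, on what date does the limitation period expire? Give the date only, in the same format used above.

7 August 2001

The claim accrued on 15 June 1998, the date of the act.
The untolled deadline — 3 years after 15 June 1998 — is 15 June 2001.
The period was tolled for 53 days by the written tolling agreement (30 April 2000 to 22 June 2000), pushing the deadline to 7 August 2001.
The other events in the timeline have no effect on the limitation period under the stated rules.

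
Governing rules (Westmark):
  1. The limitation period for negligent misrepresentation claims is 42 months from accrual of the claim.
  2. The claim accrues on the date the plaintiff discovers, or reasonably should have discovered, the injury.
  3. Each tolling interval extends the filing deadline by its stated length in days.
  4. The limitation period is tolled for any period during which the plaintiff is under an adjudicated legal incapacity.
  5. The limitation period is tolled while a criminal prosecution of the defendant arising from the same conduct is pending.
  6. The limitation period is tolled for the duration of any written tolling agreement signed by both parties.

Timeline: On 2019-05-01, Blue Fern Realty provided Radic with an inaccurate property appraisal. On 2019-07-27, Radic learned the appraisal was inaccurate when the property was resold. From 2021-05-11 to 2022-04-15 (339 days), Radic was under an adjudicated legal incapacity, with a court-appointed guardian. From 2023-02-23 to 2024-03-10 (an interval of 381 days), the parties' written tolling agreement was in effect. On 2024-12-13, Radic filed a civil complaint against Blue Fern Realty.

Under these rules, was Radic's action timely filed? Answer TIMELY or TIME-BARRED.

TIMELY

The claim did not accrue until Radic discovered the injury on 2019-07-27; the 2019-05-01 act date does not start the clock under the stated rule.
42 months from 2019-07-27 is 2023-01-27.
Because the plaintiff's legal incapacity ran from 2021-05-11 to 2022-04-15, the deadline is extended by 339 days to 2024-01-01.
The period was tolled for 381 days by the written tolling agreement (2023-02-23 to 2024-03-10), pushing the deadline to 2025-01-16.
Radic filed on 2024-12-13, before the 2025-01-16 deadline, so the action is timely.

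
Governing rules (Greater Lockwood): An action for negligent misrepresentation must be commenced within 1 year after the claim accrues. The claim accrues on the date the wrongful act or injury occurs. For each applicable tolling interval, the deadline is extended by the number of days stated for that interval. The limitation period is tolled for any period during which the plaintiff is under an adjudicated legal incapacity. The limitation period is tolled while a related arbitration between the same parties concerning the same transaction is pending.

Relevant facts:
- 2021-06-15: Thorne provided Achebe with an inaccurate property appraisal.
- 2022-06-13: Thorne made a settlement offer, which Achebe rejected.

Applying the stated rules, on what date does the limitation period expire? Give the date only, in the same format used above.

2022-06-15

The claim accrued on 2021-06-15, when the wrongful act occurred.
1 year from 2021-06-15 is 2022-06-15.
The other events in the timeline have no effect on the limitation period under the stated rules.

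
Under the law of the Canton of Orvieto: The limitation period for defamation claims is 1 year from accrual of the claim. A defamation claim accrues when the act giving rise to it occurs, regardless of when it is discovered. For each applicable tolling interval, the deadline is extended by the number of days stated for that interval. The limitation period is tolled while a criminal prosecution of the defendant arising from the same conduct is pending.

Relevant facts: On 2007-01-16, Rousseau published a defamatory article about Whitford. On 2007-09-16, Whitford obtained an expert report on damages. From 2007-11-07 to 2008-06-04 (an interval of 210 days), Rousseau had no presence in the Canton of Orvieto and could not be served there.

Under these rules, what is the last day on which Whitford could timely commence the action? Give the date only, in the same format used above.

The claim accrued on 2007-01-16, when the wrongful act occurred.
The untolled deadline — 1 year after 2007-01-16 — is 2008-01-16.
Although the defendant's absence ran from 2007-11-07 to 2008-06-04, the stated rules do not make that a tolling event, so it is disregarded.
The other events in the timeline have no effect on the limitation period under the stated rules.

2008-01-16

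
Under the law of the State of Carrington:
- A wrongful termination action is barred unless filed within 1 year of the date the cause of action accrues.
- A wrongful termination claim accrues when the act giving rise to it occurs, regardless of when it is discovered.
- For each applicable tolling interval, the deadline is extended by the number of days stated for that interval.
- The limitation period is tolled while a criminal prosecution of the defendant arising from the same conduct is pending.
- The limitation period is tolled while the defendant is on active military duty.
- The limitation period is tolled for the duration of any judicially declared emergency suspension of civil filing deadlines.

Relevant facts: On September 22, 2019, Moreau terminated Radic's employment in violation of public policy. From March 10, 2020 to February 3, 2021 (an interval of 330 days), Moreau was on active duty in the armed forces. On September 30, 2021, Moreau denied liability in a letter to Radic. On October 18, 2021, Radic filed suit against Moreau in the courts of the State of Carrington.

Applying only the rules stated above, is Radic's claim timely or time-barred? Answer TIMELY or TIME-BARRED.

TIME-BARRED

The claim accrued on September 22, 2019, when the wrongful act occurred.
The untolled deadline — 1 year after September 22, 2019 — is September 22, 2020.
The defendant's active military service from March 10, 2020 to February 3, 2021 tolled the period for 330 days, extending the deadline to August 18, 2021.
The other events in the timeline have no effect on the limitation period under the stated rules.
The October 18, 2021 filing falls after the August 18, 2021 deadline; the claim is time-barred.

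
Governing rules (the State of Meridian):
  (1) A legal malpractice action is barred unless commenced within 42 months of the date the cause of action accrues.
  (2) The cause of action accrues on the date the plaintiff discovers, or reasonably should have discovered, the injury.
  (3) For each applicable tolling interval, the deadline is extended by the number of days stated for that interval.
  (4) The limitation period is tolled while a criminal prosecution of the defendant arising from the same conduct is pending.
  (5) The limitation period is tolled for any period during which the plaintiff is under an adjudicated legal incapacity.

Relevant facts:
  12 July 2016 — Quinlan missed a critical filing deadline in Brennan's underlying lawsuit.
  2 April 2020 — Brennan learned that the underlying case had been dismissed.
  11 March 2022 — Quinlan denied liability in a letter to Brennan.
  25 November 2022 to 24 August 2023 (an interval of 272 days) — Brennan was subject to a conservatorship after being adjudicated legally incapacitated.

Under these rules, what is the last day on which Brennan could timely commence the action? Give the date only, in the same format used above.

30 June 2024

The claim did not accrue until Brennan discovered the injury on 2 April 2020; the 12 July 2016 act date does not start the clock under the stated rule.
Adding the 42 months base period to 2 April 2020 gives a deadline of 2 October 2023, before any tolling.
The period was tolled for 272 days by the plaintiff's legal incapacity (25 November 2022 to 24 August 2023), pushing the deadline to 30 June 2024.
The other events in the timeline have no effect on the limitation period under the stated rules.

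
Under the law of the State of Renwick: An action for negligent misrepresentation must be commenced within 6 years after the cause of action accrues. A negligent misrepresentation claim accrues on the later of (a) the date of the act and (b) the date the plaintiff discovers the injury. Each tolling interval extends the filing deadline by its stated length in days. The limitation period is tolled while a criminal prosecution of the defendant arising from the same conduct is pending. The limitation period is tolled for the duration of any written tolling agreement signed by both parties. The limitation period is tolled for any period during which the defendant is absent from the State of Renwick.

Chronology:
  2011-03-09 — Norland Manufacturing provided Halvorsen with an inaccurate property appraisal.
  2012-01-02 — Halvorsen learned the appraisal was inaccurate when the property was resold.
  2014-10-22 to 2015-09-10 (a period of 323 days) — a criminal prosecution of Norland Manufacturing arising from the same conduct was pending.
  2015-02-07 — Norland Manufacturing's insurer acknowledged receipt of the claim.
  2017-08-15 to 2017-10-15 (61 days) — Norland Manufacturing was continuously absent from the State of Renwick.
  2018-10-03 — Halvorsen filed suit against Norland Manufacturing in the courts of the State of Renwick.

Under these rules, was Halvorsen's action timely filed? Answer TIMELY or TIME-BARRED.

Taking the later of the act (2011-03-09) and discovery (2012-01-02), the claim accrued on 2012-01-02.
Adding the 6 years base period to 2012-01-02 gives a deadline of 2018-01-02, before any tolling.
The period was tolled for 323 days by the pending criminal prosecution (2014-10-22 to 2015-09-10), pushing the deadline to 2018-11-21.
The defendant's absence from the jurisdiction from 2017-08-15 to 2017-10-15 tolled the period for 61 days, extending the deadline to 2019-01-21.
Nothing else in the chronology tolls or restarts the period.
Filing on 2018-10-03 beat the 2019-01-21 deadline — the action is timely.

TIMELY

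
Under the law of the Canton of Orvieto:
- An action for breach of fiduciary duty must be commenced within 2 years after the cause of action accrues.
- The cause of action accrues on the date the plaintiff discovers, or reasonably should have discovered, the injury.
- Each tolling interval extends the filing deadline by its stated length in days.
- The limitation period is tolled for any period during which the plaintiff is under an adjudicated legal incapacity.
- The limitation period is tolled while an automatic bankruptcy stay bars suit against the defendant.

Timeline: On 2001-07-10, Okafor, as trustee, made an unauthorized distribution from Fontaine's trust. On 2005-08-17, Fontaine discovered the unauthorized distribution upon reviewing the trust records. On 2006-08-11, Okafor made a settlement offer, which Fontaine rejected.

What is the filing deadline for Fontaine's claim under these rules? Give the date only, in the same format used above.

2007-08-17

Under the discovery rule, the claim accrued on 2005-08-17, when Fontaine discovered the injury — not on the 2001-07-10 date of the underlying act.
2 years from 2005-08-17 is 2007-08-17.
Nothing else in the chronology tolls or restarts the period.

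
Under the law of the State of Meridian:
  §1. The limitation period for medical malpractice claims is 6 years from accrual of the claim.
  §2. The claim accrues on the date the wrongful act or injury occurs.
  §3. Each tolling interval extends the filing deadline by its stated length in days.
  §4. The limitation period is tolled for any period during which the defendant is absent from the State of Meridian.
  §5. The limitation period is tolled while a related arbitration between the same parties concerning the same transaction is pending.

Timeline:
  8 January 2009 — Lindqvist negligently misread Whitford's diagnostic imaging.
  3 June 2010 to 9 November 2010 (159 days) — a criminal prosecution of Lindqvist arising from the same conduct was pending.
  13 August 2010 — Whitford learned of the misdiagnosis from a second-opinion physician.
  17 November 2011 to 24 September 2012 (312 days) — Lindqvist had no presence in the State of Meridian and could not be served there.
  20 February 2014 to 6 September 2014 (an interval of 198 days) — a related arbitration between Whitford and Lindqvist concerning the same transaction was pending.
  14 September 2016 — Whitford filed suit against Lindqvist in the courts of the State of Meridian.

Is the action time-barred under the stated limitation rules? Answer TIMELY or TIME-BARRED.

Accrual is governed by the date of the act, so the period began to run on 8 January 2009; the later discovery on 13 August 2010 is irrelevant under the stated rule.
6 years from 8 January 2009 is 8 January 2015.
The defendant's absence from the jurisdiction from 17 November 2011 to 24 September 2012 tolled the period for 312 days, extending the deadline to 16 November 2015.
The pending related arbitration from 20 February 2014 to 6 September 2014 tolled the period for 198 days, extending the deadline to 1 June 2016.
Although a criminal prosecution ran from 3 June 2010 to 9 November 2010, the stated rules do not make that a tolling event, so it is disregarded.
Filing on 14 September 2016 missed the 1 June 2016 deadline — the action is time-barred.

TIME-BARRED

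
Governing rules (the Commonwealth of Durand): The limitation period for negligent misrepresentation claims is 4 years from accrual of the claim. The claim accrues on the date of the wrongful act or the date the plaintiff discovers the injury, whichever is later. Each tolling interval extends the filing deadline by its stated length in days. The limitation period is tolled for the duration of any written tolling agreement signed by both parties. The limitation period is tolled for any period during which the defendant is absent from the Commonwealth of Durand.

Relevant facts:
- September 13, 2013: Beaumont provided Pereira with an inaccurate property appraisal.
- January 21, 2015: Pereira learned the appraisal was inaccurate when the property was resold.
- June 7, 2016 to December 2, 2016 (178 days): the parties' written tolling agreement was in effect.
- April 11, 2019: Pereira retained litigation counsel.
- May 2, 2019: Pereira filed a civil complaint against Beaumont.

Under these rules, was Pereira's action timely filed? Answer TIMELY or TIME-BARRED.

The claim accrued on January 21, 2015 — the later of the September 13, 2013 act and the January 21, 2015 discovery.
4 years from January 21, 2015 is January 21, 2019.
The written tolling agreement from June 7, 2016 to December 2, 2016 tolled the period for 178 days, extending the deadline to July 18, 2019.
The other events in the timeline have no effect on the limitation period under the stated rules.
Pereira filed on May 2, 2019, before the July 18, 2019 deadline, so the action is timely.

TIMELY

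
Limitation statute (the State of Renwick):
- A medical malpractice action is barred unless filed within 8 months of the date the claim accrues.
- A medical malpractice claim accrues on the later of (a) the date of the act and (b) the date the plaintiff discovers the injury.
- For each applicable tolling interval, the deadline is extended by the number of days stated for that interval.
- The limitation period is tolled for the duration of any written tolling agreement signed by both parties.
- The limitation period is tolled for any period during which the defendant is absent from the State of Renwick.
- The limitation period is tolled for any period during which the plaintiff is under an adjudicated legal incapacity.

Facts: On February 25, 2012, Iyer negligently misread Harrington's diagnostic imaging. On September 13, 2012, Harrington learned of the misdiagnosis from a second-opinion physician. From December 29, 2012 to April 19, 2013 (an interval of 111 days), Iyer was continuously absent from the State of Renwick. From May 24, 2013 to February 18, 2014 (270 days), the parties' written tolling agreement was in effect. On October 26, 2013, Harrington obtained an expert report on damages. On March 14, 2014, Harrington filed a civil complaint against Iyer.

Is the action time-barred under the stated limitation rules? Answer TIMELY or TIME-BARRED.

TIMELY

The claim accrued on September 13, 2012 — the later of the February 25, 2012 act and the September 13, 2012 discovery.
Adding the 8 months base period to September 13, 2012 gives a deadline of May 13, 2013, before any tolling.
Because the defendant's absence from the jurisdiction ran from December 29, 2012 to April 19, 2013, the deadline is extended by 111 days to September 1, 2013.
The period was tolled for 270 days by the written tolling agreement (May 24, 2013 to February 18, 2014), pushing the deadline to May 29, 2014.
The other events in the timeline have no effect on the limitation period under the stated rules.
The March 14, 2014 filing precedes the May 29, 2014 deadline; the claim is timely.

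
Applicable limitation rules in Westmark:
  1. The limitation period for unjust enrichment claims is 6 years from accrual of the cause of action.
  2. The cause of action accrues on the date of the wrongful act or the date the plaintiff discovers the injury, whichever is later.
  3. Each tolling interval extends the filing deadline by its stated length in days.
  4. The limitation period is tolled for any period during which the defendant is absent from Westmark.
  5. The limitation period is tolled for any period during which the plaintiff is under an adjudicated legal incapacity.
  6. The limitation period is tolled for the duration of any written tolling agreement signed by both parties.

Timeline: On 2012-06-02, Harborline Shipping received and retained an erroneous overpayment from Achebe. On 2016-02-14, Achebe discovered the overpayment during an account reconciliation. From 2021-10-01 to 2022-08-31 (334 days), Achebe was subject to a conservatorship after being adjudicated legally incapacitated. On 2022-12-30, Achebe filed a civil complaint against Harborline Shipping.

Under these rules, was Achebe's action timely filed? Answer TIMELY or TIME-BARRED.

TIMELY

The claim accrued on 2016-02-14 — the later of the 2012-06-02 act and the 2016-02-14 discovery.
6 years from 2016-02-14 is 2022-02-14.
The plaintiff's legal incapacity from 2021-10-01 to 2022-08-31 tolled the period for 334 days, extending the deadline to 2023-01-14.
Achebe filed on 2022-12-30, before the 2023-01-14 deadline, so the action is timely.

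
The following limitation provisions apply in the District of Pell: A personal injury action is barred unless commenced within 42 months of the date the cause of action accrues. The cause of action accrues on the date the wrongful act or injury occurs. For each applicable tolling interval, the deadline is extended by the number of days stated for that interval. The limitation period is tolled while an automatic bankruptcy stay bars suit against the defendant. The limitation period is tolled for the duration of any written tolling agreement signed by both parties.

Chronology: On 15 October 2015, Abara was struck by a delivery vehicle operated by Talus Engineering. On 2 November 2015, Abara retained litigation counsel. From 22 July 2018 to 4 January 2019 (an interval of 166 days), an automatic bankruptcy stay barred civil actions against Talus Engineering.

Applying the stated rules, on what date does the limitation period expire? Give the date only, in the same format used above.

28 September 2019

The claim accrued on 15 October 2015, when the wrongful act occurred.
The untolled deadline — 42 months after 15 October 2015 — is 15 April 2019.
Because the automatic bankruptcy stay ran from 22 July 2018 to 4 January 2019, the deadline is extended by 166 days to 28 September 2019.
None of the other events listed affects the running of the period under the stated rules.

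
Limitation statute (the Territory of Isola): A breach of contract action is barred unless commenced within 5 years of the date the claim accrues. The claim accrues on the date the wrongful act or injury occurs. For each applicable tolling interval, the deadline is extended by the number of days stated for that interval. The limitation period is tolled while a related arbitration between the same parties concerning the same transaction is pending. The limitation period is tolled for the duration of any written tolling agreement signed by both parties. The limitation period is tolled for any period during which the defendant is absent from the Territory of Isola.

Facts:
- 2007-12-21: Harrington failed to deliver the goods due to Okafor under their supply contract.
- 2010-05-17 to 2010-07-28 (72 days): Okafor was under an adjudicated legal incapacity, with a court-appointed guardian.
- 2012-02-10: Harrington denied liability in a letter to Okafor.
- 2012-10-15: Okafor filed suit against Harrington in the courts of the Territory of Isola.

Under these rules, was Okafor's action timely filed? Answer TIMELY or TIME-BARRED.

TIMELY

The claim accrued on 2007-12-21, the date of the act.
Adding the 5 years base period to 2007-12-21 gives a deadline of 2012-12-21, before any tolling.
The plaintiff's legal incapacity from 2010-05-17 to 2010-07-28 does not toll the period, because no stated rule makes the plaintiff's incapacity a tolling event.
Nothing else in the chronology tolls or restarts the period.
The 2012-10-15 filing precedes the 2012-12-21 deadline; the claim is timely.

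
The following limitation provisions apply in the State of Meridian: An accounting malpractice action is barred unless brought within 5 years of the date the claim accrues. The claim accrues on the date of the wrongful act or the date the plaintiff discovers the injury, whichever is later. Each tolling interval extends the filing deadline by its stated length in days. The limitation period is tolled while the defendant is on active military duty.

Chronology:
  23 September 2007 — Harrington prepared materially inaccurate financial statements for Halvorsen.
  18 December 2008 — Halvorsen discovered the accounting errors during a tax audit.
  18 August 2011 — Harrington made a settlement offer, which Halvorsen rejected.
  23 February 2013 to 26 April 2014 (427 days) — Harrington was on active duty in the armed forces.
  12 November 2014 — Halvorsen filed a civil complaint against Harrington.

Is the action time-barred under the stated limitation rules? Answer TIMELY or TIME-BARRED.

TIMELY

Because discovery on 18 December 2008 post-dates the 23 September 2007 act, accrual under the later-of rule falls on 18 December 2008.
5 years from 18 December 2008 is 18 December 2013.
The defendant's active military service from 23 February 2013 to 26 April 2014 tolled the period for 427 days, extending the deadline to 18 February 2015.
None of the other events listed affects the running of the period under the stated rules.
The 12 November 2014 filing precedes the 18 February 2015 deadline; the claim is timely.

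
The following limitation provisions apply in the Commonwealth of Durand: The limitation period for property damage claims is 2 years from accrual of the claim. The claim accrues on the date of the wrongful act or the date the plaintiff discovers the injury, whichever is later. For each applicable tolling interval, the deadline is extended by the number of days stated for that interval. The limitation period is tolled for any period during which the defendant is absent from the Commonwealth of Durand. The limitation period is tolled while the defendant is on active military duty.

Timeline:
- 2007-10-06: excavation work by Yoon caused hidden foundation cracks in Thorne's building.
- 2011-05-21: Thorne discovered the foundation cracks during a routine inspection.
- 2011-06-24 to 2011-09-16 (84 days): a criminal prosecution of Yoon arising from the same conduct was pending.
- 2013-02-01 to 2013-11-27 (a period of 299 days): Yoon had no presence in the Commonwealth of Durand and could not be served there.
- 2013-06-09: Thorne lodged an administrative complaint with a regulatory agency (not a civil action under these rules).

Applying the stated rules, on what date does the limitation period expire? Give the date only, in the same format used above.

The claim accrued on 2011-05-21 — the later of the 2007-10-06 act and the 2011-05-21 discovery.
The untolled deadline — 2 years after 2011-05-21 — is 2013-05-21.
The defendant's absence from the jurisdiction from 2013-02-01 to 2013-11-27 tolled the period for 299 days, extending the deadline to 2014-03-16.
Although a criminal prosecution ran from 2011-06-24 to 2011-09-16, the stated rules do not make that a tolling event, so it is disregarded.
Nothing else in the chronology tolls or restarts the period.

2014-03-16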